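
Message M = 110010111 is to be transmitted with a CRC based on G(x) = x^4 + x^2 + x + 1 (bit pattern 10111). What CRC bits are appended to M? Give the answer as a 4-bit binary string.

1001

Append 4 zeros: 1100101110000. Divide by 10111 (XOR where the leading bit is 1):
  pos 0: 11001 XOR 10111 = 01110
  pos 1: 11100 XOR 10111 = 01011
  pos 2: 10111 XOR 10111 = 00000
  pos 7: 11000 XOR 10111 = 01111
  pos 8: 11110 XOR 10111 = 01001
Remainder (last 4 bits) = 1001. This is the CRC / FCS.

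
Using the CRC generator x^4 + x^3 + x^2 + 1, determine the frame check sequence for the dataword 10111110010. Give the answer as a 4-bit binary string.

Append 4 zeros: 101111100100000. Divide by 11101 (XOR where the leading bit is 1):
  pos 0: 10111 XOR 11101 = 01010
  pos 1: 10101 XOR 11101 = 01000
  pos 2: 10001 XOR 11101 = 01100
  pos 3: 11000 XOR 11101 = 00101
  pos 5: 10101 XOR 11101 = 01000
  pos 6: 10000 XOR 11101 = 01101
  pos 7: 11010 XOR 11101 = 00111
  pos 9: 11100 XOR 11101 = 00001
Remainder (last 4 bits) = 0010. This is the CRC / FCS.

0010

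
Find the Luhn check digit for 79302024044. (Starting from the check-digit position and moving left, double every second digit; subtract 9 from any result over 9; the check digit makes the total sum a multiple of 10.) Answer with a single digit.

Partial digits right→left: 4 4 0 4 2 0 2 0 3 9 7
Double every second digit counting from the check-digit position (so the 1st, 3rd, 5th, ... of the partial from the right).
  doubled (with −9 where >9): 8 0 4 4 6 5 → sum 27
  kept as-is: 4 4 0 0 9 → sum 17
Total = 27 + 17 = 44.
Check digit = (10 − (44 mod 10)) mod 10 = 6.

6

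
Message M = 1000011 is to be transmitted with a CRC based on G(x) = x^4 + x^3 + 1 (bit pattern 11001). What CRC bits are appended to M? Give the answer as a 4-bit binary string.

1000

Append 4 zeros: 10000110000. Divide by 11001 (XOR where the leading bit is 1):
  pos 0: 10000 XOR 11001 = 01001
  pos 1: 10011 XOR 11001 = 01010
  pos 2: 10101 XOR 11001 = 01100
  pos 3: 11000 XOR 11001 = 00001
Remainder (last 4 bits) = 1000. This is the CRC / FCS.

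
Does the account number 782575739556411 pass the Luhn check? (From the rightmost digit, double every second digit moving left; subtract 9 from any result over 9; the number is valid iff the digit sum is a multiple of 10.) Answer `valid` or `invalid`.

From the right, keep odd positions and double even positions (subtract 9 from any doubled value over 9):
  doubled (positions 2,4,...): 2 3 1 6 1 1 7 → sum 21
  kept (positions 1,3,...): 1 4 5 9 7 7 2 7 → sum 42
Total = 63.
63 mod 10 = 3, so the number is invalid.

invalid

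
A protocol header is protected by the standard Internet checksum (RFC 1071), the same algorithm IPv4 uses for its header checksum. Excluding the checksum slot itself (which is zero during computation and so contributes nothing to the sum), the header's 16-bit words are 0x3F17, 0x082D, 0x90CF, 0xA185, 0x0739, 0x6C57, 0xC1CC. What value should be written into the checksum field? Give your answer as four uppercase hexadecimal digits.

5109

One's-complement addition (fold any carry out of bit 15 back into bit 0):
  0x3F17 + 0x082D = 0x04744
  0x4744 + 0x90CF = 0x0D813
  0xD813 + 0xA185 = 0x17998 → wrap carry → 0x7999
  0x7999 + 0x0739 = 0x080D2
  0x80D2 + 0x6C57 = 0x0ED29
  0xED29 + 0xC1CC = 0x1AEF5 → wrap carry → 0xAEF6
One's-complement sum = 0xAEF6.
Checksum = ~0xAEF6 & 0xFFFF = 0x5109.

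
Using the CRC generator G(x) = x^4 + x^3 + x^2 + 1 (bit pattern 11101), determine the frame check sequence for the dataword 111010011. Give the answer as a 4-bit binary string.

1010

Append 4 zeros: 1110100110000. Divide by 11101 (XOR where the leading bit is 1):
  pos 0: 11101 XOR 11101 = 00000
  pos 7: 11000 XOR 11101 = 00101
Remainder (last 4 bits) = 1010. This is the CRC / FCS.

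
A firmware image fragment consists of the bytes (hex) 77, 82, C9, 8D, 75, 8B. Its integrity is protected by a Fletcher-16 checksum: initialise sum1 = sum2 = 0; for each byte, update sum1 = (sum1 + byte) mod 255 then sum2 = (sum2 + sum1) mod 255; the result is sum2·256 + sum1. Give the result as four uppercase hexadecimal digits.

9F52

Running sums (mod 255):
  after byte 0 (77): sum1=119, sum2=119
  after byte 1 (82): sum1=249, sum2=113
  after byte 2 (C9): sum1=195, sum2=53
  after byte 3 (8D): sum1=81, sum2=134
  after byte 4 (75): sum1=198, sum2=77
  after byte 5 (8B): sum1=82, sum2=159
Checksum = sum2·256 + sum1 = 159·256 + 82 = 40786 = 0x9F52.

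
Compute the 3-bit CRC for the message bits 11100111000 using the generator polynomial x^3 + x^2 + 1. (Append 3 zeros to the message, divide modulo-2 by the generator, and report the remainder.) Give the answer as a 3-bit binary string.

111

Append 3 zeros: 11100111000000. Divide by 1101 (XOR where the leading bit is 1):
  pos 0: 1110 XOR 1101 = 0011
  pos 2: 1101 XOR 1101 = 0000
  pos 6: 1100 XOR 1101 = 0001
  pos 9: 1000 XOR 1101 = 0101
  pos 10: 1010 XOR 1101 = 0111
Remainder (last 3 bits) = 111. This is the CRC / FCS.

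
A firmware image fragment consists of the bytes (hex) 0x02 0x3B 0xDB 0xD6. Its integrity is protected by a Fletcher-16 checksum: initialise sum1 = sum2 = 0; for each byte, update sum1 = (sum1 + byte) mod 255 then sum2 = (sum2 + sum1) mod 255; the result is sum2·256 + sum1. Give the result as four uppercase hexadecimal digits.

Running sums (mod 255):
  after byte 0 (0x02): sum1=2, sum2=2
  after byte 1 (0x3B): sum1=61, sum2=63
  after byte 2 (0xDB): sum1=25, sum2=88
  after byte 3 (0xD6): sum1=239, sum2=72
Checksum = sum2·256 + sum1 = 72·256 + 239 = 18671 = 0x48EF.

48EF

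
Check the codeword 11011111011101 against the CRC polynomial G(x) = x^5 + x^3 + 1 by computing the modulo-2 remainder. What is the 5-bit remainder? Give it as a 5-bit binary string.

11101

Modulo-2 division of 11011111011101 by 101001:
  pos 0: 110111 XOR 101001 = 011110
  pos 1: 111101 XOR 101001 = 010100
  pos 2: 101001 XOR 101001 = 000000
Remainder = 11101 (nonzero — an error is detected).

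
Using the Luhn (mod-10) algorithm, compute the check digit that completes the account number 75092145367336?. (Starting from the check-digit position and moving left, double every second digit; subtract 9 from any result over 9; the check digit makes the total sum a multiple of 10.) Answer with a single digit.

Partial digits right→left: 6 3 3 7 6 3 5 4 1 2 9 0 5 7
Double every second digit counting from the check-digit position (so the 1st, 3rd, 5th, ... of the partial from the right).
  doubled (with −9 where >9): 3 6 3 1 2 9 1 → sum 25
  kept as-is: 3 7 3 4 2 0 7 → sum 26
Total = 25 + 26 = 51.
Check digit = (10 − (51 mod 10)) mod 10 = 9.

9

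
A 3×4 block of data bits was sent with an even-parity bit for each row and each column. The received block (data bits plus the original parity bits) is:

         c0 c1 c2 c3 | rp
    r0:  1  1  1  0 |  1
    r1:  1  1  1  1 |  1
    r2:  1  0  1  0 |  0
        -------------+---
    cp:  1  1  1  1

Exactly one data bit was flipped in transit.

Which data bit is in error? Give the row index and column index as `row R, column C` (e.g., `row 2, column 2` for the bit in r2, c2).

row 1, column 1

Recompute each row's even parity and compare to rp:
  r0: data parity 1, sent rp 1 → ok
  r1: data parity 0, sent rp 1 → mismatch
  r2: data parity 0, sent rp 0 → ok
Recompute each column's even parity and compare to cp:
  c0: data parity 1, sent cp 1 → ok
  c1: data parity 0, sent cp 1 → mismatch
  c2: data parity 1, sent cp 1 → ok
  c3: data parity 1, sent cp 1 → ok
Exactly one row (r1) and one column (c1) fail → the flipped bit is at their intersection.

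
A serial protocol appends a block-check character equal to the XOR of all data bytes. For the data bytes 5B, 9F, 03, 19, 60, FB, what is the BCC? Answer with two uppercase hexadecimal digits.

XOR the bytes together:
  start with 0x5B
  0x5B ⊕ 0x9F = 0xC4
  0xC4 ⊕ 0x03 = 0xC7
  0xC7 ⊕ 0x19 = 0xDE
  0xDE ⊕ 0x60 = 0xBE
  0xBE ⊕ 0xFB = 0x45

45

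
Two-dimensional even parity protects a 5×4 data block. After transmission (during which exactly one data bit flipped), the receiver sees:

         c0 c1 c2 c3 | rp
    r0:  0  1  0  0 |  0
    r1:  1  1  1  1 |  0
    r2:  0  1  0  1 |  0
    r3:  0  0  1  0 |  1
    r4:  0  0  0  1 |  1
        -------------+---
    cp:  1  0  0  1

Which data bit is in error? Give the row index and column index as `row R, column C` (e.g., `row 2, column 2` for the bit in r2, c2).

row 0, column 1

Recompute each row's even parity and compare to rp:
  r0: data parity 1, sent rp 0 → mismatch
  r1: data parity 0, sent rp 0 → ok
  r2: data parity 0, sent rp 0 → ok
  r3: data parity 1, sent rp 1 → ok
  r4: data parity 1, sent rp 1 → ok
Recompute each column's even parity and compare to cp:
  c0: data parity 1, sent cp 1 → ok
  c1: data parity 1, sent cp 0 → mismatch
  c2: data parity 0, sent cp 0 → ok
  c3: data parity 1, sent cp 1 → ok
Exactly one row (r0) and one column (c1) fail → the flipped bit is at their intersection.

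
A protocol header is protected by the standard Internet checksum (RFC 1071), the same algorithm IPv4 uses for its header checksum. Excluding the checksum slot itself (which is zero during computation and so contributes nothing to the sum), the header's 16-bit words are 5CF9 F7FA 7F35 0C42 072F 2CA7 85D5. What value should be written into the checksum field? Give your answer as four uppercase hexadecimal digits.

One's-complement addition (fold any carry out of bit 15 back into bit 0):
  0x5CF9 + 0xF7FA = 0x154F3 → wrap carry → 0x54F4
  0x54F4 + 0x7F35 = 0x0D429
  0xD429 + 0x0C42 = 0x0E06B
  0xE06B + 0x072F = 0x0E79A
  0xE79A + 0x2CA7 = 0x11441 → wrap carry → 0x1442
  0x1442 + 0x85D5 = 0x09A17
One's-complement sum = 0x9A17.
Checksum = ~0x9A17 & 0xFFFF = 0x65E8.

65E8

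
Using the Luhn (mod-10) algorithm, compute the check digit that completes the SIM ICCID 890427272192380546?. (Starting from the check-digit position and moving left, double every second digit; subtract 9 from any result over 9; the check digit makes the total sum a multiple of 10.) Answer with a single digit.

6

Partial digits right→left: 6 4 5 0 8 3 2 9 1 2 7 2 7 2 4 0 9 8
Double every second digit counting from the check-digit position (so the 1st, 3rd, 5th, ... of the partial from the right).
  doubled (with −9 where >9): 3 1 7 4 2 5 5 8 9 → sum 44
  kept as-is: 4 0 3 9 2 2 2 0 8 → sum 30
Total = 44 + 30 = 74.
Check digit = (10 − (74 mod 10)) mod 10 = 6.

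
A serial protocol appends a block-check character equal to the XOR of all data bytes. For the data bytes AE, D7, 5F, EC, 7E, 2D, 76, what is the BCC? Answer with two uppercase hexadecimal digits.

EF

XOR the bytes together:
  start with 0xAE
  0xAE ⊕ 0xD7 = 0x79
  0x79 ⊕ 0x5F = 0x26
  0x26 ⊕ 0xEC = 0xCA
  0xCA ⊕ 0x7E = 0xB4
  0xB4 ⊕ 0x2D = 0x99
  0x99 ⊕ 0x76 = 0xEF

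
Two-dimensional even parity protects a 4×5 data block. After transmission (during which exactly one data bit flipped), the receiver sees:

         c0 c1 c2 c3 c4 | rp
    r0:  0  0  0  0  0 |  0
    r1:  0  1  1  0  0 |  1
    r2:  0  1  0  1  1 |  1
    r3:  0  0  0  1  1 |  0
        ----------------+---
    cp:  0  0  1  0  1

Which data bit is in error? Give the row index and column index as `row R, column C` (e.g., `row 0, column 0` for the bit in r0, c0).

row 1, column 4

Recompute each row's even parity and compare to rp:
  r0: data parity 0, sent rp 0 → ok
  r1: data parity 0, sent rp 1 → mismatch
  r2: data parity 1, sent rp 1 → ok
  r3: data parity 0, sent rp 0 → ok
Recompute each column's even parity and compare to cp:
  c0: data parity 0, sent cp 0 → ok
  c1: data parity 0, sent cp 0 → ok
  c2: data parity 1, sent cp 1 → ok
  c3: data parity 0, sent cp 0 → ok
  c4: data parity 0, sent cp 1 → mismatch
Exactly one row (r1) and one column (c4) fail → the flipped bit is at their intersection.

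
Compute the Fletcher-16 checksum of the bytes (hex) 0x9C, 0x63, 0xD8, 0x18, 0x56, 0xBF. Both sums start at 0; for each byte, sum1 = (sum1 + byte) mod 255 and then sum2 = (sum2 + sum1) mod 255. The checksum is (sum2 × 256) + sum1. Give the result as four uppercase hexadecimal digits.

Running sums (mod 255):
  after byte 0 (0x9C): sum1=156, sum2=156
  after byte 1 (0x63): sum1=0, sum2=156
  after byte 2 (0xD8): sum1=216, sum2=117
  after byte 3 (0x18): sum1=240, sum2=102
  after byte 4 (0x56): sum1=71, sum2=173
  after byte 5 (0xBF): sum1=7, sum2=180
Checksum = sum2·256 + sum1 = 180·256 + 7 = 46087 = 0xB407.

B407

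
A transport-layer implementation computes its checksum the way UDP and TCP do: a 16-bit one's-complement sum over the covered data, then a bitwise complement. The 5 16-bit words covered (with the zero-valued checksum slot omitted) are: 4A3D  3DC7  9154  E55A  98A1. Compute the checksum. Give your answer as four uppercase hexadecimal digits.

One's-complement addition (fold any carry out of bit 15 back into bit 0):
  0x4A3D + 0x3DC7 = 0x08804
  0x8804 + 0x9154 = 0x11958 → wrap carry → 0x1959
  0x1959 + 0xE55A = 0x0FEB3
  0xFEB3 + 0x98A1 = 0x19754 → wrap carry → 0x9755
One's-complement sum = 0x9755.
Checksum = ~0x9755 & 0xFFFF = 0x68AA.

68AA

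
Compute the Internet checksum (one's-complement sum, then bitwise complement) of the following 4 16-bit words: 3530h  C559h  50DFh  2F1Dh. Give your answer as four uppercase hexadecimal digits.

8579

One's-complement addition (fold any carry out of bit 15 back into bit 0):
  0x3530 + 0xC559 = 0x0FA89
  0xFA89 + 0x50DF = 0x14B68 → wrap carry → 0x4B69
  0x4B69 + 0x2F1D = 0x07A86
One's-complement sum = 0x7A86.
Checksum = ~0x7A86 & 0xFFFF = 0x8579.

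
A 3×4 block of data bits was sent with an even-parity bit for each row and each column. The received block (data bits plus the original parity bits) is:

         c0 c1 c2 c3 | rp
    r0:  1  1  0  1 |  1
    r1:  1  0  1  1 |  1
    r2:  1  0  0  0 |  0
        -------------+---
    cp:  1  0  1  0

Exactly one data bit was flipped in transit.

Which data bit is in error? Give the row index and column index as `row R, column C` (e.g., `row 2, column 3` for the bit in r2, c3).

row 2, column 1

Recompute each row's even parity and compare to rp:
  r0: data parity 1, sent rp 1 → ok
  r1: data parity 1, sent rp 1 → ok
  r2: data parity 1, sent rp 0 → mismatch
Recompute each column's even parity and compare to cp:
  c0: data parity 1, sent cp 1 → ok
  c1: data parity 1, sent cp 0 → mismatch
  c2: data parity 1, sent cp 1 → ok
  c3: data parity 0, sent cp 0 → ok
Exactly one row (r2) and one column (c1) fail → the flipped bit is at their intersection.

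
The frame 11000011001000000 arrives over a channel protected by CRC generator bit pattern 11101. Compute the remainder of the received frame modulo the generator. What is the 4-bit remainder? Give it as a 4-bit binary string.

Modulo-2 division of 11000011001000000 by 11101:
  pos 0: 11000 XOR 11101 = 00101
  pos 2: 10101 XOR 11101 = 01000
  pos 3: 10001 XOR 11101 = 01100
  pos 4: 11000 XOR 11101 = 00101
  pos 6: 10101 XOR 11101 = 01000
  pos 7: 10000 XOR 11101 = 01101
  pos 8: 11010 XOR 11101 = 00111
  pos 10: 11100 XOR 11101 = 00001
Remainder = 0100 (nonzero — an error is detected).

0100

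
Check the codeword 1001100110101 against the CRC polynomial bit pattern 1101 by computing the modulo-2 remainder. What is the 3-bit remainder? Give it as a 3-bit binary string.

Modulo-2 division of 1001100110101 by 1101:
  pos 0: 1001 XOR 1101 = 0100
  pos 1: 1001 XOR 1101 = 0100
  pos 2: 1000 XOR 1101 = 0101
  pos 3: 1010 XOR 1101 = 0111
  pos 4: 1111 XOR 1101 = 0010
  pos 6: 1010 XOR 1101 = 0111
  pos 7: 1111 XOR 1101 = 0010
  pos 9: 1001 XOR 1101 = 0100
Remainder = 100 (nonzero — an error is detected).

100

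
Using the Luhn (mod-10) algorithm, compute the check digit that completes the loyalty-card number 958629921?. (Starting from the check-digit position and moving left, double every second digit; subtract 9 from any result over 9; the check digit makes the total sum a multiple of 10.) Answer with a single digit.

7

Partial digits right→left: 1 2 9 9 2 6 8 5 9
Double every second digit counting from the check-digit position (so the 1st, 3rd, 5th, ... of the partial from the right).
  doubled (with −9 where >9): 2 9 4 7 9 → sum 31
  kept as-is: 2 9 6 5 → sum 22
Total = 31 + 22 = 53.
Check digit = (10 − (53 mod 10)) mod 10 = 7.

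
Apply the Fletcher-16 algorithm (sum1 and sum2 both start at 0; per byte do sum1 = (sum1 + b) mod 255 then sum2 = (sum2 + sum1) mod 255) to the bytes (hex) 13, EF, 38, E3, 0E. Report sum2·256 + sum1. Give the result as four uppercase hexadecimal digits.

Running sums (mod 255):
  after byte 0 (13): sum1=19, sum2=19
  after byte 1 (EF): sum1=3, sum2=22
  after byte 2 (38): sum1=59, sum2=81
  after byte 3 (E3): sum1=31, sum2=112
  after byte 4 (0E): sum1=45, sum2=157
Checksum = sum2·256 + sum1 = 157·256 + 45 = 40237 = 0x9D2D.

9D2D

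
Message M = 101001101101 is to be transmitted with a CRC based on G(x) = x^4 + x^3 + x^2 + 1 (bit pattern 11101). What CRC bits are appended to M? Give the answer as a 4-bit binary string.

0010

Append 4 zeros: 1010011011010000. Divide by 11101 (XOR where the leading bit is 1):
  pos 0: 10100 XOR 11101 = 01001
  pos 1: 10011 XOR 11101 = 01110
  pos 2: 11101 XOR 11101 = 00000
  pos 8: 11010 XOR 11101 = 00111
  pos 10: 11100 XOR 11101 = 00001
Remainder (last 4 bits) = 0010. This is the CRC / FCS.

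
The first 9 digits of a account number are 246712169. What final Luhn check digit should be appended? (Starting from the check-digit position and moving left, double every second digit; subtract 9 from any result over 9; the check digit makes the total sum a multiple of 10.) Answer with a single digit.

Partial digits right→left: 9 6 1 2 1 7 6 4 2
Double every second digit counting from the check-digit position (so the 1st, 3rd, 5th, ... of the partial from the right).
  doubled (with −9 where >9): 9 2 2 3 4 → sum 20
  kept as-is: 6 2 7 4 → sum 19
Total = 20 + 19 = 39.
Check digit = (10 − (39 mod 10)) mod 10 = 1.

1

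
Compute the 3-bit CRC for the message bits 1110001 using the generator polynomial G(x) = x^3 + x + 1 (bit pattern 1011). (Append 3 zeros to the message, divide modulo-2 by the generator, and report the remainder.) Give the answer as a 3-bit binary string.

100

Append 3 zeros: 1110001000. Divide by 1011 (XOR where the leading bit is 1):
  pos 0: 1110 XOR 1011 = 0101
  pos 1: 1010 XOR 1011 = 0001
  pos 4: 1010 XOR 1011 = 0001
Remainder (last 3 bits) = 100. This is the CRC / FCS.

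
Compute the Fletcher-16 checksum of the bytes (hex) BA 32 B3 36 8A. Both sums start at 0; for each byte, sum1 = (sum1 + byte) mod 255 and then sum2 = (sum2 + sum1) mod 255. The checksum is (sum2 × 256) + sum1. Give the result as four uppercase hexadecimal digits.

8061

Running sums (mod 255):
  after byte 0 (BA): sum1=186, sum2=186
  after byte 1 (32): sum1=236, sum2=167
  after byte 2 (B3): sum1=160, sum2=72
  after byte 3 (36): sum1=214, sum2=31
  after byte 4 (8A): sum1=97, sum2=128
Checksum = sum2·256 + sum1 = 128·256 + 97 = 32865 = 0x8061.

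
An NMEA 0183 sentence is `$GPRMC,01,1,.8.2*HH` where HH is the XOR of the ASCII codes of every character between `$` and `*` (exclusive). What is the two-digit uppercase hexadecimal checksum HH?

5D

XOR the ASCII codes of the payload characters:
  'G' = 0x47 → acc = 0x47
  'P' = 0x50 → acc = 0x17
  'R' = 0x52 → acc = 0x45
  'M' = 0x4D → acc = 0x08
  'C' = 0x43 → acc = 0x4B
  ',' = 0x2C → acc = 0x67
  '0' = 0x30 → acc = 0x57
  '1' = 0x31 → acc = 0x66
  ',' = 0x2C → acc = 0x4A
  '1' = 0x31 → acc = 0x7B
  ',' = 0x2C → acc = 0x57
  '.' = 0x2E → acc = 0x79
  '8' = 0x38 → acc = 0x41
  '.' = 0x2E → acc = 0x6F
  '2' = 0x32 → acc = 0x5D
Checksum = 0x5D.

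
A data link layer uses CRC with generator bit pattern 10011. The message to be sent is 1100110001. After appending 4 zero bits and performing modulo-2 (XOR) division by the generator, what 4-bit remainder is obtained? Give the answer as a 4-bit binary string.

Append 4 zeros: 11001100010000. Divide by 10011 (XOR where the leading bit is 1):
  pos 0: 11001 XOR 10011 = 01010
  pos 1: 10101 XOR 10011 = 00110
  pos 3: 11000 XOR 10011 = 01011
  pos 4: 10110 XOR 10011 = 00101
  pos 6: 10110 XOR 10011 = 00101
  pos 8: 10100 XOR 10011 = 00111
Remainder (last 4 bits) = 1110. This is the CRC / FCS.

1110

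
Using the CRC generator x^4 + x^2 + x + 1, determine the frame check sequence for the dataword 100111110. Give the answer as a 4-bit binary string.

Append 4 zeros: 1001111100000. Divide by 10111 (XOR where the leading bit is 1):
  pos 0: 10011 XOR 10111 = 00100
  pos 2: 10011 XOR 10111 = 00100
  pos 4: 10010 XOR 10111 = 00101
  pos 6: 10100 XOR 10111 = 00011
Remainder (last 4 bits) = 1100. This is the CRC / FCS.

1100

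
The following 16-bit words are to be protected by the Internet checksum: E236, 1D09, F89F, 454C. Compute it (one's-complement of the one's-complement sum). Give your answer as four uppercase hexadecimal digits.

One's-complement addition (fold any carry out of bit 15 back into bit 0):
  0xE236 + 0x1D09 = 0x0FF3F
  0xFF3F + 0xF89F = 0x1F7DE → wrap carry → 0xF7DF
  0xF7DF + 0x454C = 0x13D2B → wrap carry → 0x3D2C
One's-complement sum = 0x3D2C.
Checksum = ~0x3D2C & 0xFFFF = 0xC2D3.

C2D3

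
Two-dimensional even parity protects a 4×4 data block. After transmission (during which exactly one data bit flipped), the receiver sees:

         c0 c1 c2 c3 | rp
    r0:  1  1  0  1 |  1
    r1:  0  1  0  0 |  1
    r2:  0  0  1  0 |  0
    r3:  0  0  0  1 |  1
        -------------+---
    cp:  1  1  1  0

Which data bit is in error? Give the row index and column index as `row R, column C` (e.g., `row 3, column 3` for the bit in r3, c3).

Recompute each row's even parity and compare to rp:
  r0: data parity 1, sent rp 1 → ok
  r1: data parity 1, sent rp 1 → ok
  r2: data parity 1, sent rp 0 → mismatch
  r3: data parity 1, sent rp 1 → ok
Recompute each column's even parity and compare to cp:
  c0: data parity 1, sent cp 1 → ok
  c1: data parity 0, sent cp 1 → mismatch
  c2: data parity 1, sent cp 1 → ok
  c3: data parity 0, sent cp 0 → ok
Exactly one row (r2) and one column (c1) fail → the flipped bit is at their intersection.

row 2, column 1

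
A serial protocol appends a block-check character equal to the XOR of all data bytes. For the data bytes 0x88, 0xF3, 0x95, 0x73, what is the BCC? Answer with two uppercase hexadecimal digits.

9D

XOR the bytes together:
  start with 0x88
  0x88 ⊕ 0xF3 = 0x7B
  0x7B ⊕ 0x95 = 0xEE
  0xEE ⊕ 0x73 = 0x9D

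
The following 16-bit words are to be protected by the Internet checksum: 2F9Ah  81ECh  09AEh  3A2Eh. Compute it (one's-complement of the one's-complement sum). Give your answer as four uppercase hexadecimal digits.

One's-complement addition (fold any carry out of bit 15 back into bit 0):
  0x2F9A + 0x81EC = 0x0B186
  0xB186 + 0x09AE = 0x0BB34
  0xBB34 + 0x3A2E = 0x0F562
One's-complement sum = 0xF562.
Checksum = ~0xF562 & 0xFFFF = 0x0A9D.

0A9D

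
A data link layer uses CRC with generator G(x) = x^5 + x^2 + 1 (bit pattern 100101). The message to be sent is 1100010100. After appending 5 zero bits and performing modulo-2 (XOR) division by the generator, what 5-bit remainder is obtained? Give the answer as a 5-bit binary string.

01111

Append 5 zeros: 110001010000000. Divide by 100101 (XOR where the leading bit is 1):
  pos 0: 110001 XOR 100101 = 010100
  pos 1: 101000 XOR 100101 = 001101
  pos 3: 110110 XOR 100101 = 010011
  pos 4: 100110 XOR 100101 = 000011
  pos 8: 110000 XOR 100101 = 010101
  pos 9: 101010 XOR 100101 = 001111
Remainder (last 5 bits) = 01111. This is the CRC / FCS.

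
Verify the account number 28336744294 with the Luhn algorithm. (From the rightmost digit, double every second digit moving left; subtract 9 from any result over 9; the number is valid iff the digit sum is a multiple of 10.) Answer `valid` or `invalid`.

invalid

From the right, keep odd positions and double even positions (subtract 9 from any doubled value over 9):
  doubled (positions 2,4,...): 9 8 5 6 7 → sum 35
  kept (positions 1,3,...): 4 2 4 6 3 2 → sum 21
Total = 56.
56 mod 10 = 6, so the number is invalid.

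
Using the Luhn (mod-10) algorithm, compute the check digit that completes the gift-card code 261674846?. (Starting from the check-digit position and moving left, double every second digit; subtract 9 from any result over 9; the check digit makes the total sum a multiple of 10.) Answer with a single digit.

9

Partial digits right→left: 6 4 8 4 7 6 1 6 2
Double every second digit counting from the check-digit position (so the 1st, 3rd, 5th, ... of the partial from the right).
  doubled (with −9 where >9): 3 7 5 2 4 → sum 21
  kept as-is: 4 4 6 6 → sum 20
Total = 21 + 20 = 41.
Check digit = (10 − (41 mod 10)) mod 10 = 9.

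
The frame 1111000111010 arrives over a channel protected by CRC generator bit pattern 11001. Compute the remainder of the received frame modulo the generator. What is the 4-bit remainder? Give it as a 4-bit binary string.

1001

Modulo-2 division of 1111000111010 by 11001:
  pos 0: 11110 XOR 11001 = 00111
  pos 2: 11100 XOR 11001 = 00101
  pos 4: 10111 XOR 11001 = 01110
  pos 5: 11101 XOR 11001 = 00100
  pos 7: 10001 XOR 11001 = 01000
  pos 8: 10000 XOR 11001 = 01001
Remainder = 1001 (nonzero — an error is detected).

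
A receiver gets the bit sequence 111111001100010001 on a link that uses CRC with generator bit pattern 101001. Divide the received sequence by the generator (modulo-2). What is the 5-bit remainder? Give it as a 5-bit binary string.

01100

Modulo-2 division of 111111001100010001 by 101001:
  pos 0: 111111 XOR 101001 = 010110
  pos 1: 101100 XOR 101001 = 000101
  pos 4: 101011 XOR 101001 = 000010
  pos 8: 100001 XOR 101001 = 001000
  pos 10: 100000 XOR 101001 = 001001
  pos 12: 100101 XOR 101001 = 001100
Remainder = 01100 (nonzero — an error is detected).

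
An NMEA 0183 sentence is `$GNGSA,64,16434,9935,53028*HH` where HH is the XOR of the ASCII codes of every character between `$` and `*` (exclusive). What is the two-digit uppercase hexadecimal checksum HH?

XOR the ASCII codes of the payload characters:
  'G' = 0x47 → acc = 0x47
  'N' = 0x4E → acc = 0x09
  'G' = 0x47 → acc = 0x4E
  'S' = 0x53 → acc = 0x1D
  'A' = 0x41 → acc = 0x5C
  ',' = 0x2C → acc = 0x70
  '6' = 0x36 → acc = 0x46
  '4' = 0x34 → acc = 0x72
  ',' = 0x2C → acc = 0x5E
  '1' = 0x31 → acc = 0x6F
  '6' = 0x36 → acc = 0x59
  '4' = 0x34 → acc = 0x6D
  '3' = 0x33 → acc = 0x5E
  '4' = 0x34 → acc = 0x6A
  ',' = 0x2C → acc = 0x46
  '9' = 0x39 → acc = 0x7F
  '9' = 0x39 → acc = 0x46
  '3' = 0x33 → acc = 0x75
  '5' = 0x35 → acc = 0x40
  ',' = 0x2C → acc = 0x6C
  '5' = 0x35 → acc = 0x59
  '3' = 0x33 → acc = 0x6A
  '0' = 0x30 → acc = 0x5A
  '2' = 0x32 → acc = 0x68
  '8' = 0x38 → acc = 0x50
Checksum = 0x50.

50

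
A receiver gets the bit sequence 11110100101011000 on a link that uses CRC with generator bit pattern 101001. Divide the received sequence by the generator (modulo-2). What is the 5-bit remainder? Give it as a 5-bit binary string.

Modulo-2 division of 11110100101011000 by 101001:
  pos 0: 111101 XOR 101001 = 010100
  pos 1: 101000 XOR 101001 = 000001
  pos 6: 101010 XOR 101001 = 000011
  pos 10: 111100 XOR 101001 = 010101
  pos 11: 101010 XOR 101001 = 000011
Remainder = 00011 (nonzero — an error is detected).

00011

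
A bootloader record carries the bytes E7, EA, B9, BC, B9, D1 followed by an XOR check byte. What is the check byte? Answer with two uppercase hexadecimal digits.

60

XOR the bytes together:
  start with 0xE7
  0xE7 ⊕ 0xEA = 0x0D
  0x0D ⊕ 0xB9 = 0xB4
  0xB4 ⊕ 0xBC = 0x08
  0x08 ⊕ 0xB9 = 0xB1
  0xB1 ⊕ 0xD1 = 0x60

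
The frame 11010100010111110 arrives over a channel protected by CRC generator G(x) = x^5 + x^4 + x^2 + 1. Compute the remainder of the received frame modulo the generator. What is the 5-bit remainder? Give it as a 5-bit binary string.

00000

Modulo-2 division of 11010100010111110 by 110101:
  pos 0: 110101 XOR 110101 = 000000
  pos 9: 101111 XOR 110101 = 011010
  pos 10: 110101 XOR 110101 = 000000
Remainder = 00000 (zero — the frame passes the CRC check).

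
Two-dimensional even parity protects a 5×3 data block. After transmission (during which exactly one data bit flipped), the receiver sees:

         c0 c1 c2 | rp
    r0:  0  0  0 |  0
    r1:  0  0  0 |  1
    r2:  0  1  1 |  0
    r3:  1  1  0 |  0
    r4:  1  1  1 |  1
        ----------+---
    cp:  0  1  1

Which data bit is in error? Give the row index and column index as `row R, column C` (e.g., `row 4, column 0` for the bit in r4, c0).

Recompute each row's even parity and compare to rp:
  r0: data parity 0, sent rp 0 → ok
  r1: data parity 0, sent rp 1 → mismatch
  r2: data parity 0, sent rp 0 → ok
  r3: data parity 0, sent rp 0 → ok
  r4: data parity 1, sent rp 1 → ok
Recompute each column's even parity and compare to cp:
  c0: data parity 0, sent cp 0 → ok
  c1: data parity 1, sent cp 1 → ok
  c2: data parity 0, sent cp 1 → mismatch
Exactly one row (r1) and one column (c2) fail → the flipped bit is at their intersection.

row 1, column 2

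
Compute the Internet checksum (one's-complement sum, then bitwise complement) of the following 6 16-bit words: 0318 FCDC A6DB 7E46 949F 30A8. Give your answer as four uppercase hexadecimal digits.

15A1

One's-complement addition (fold any carry out of bit 15 back into bit 0):
  0x0318 + 0xFCDC = 0x0FFF4
  0xFFF4 + 0xA6DB = 0x1A6CF → wrap carry → 0xA6D0
  0xA6D0 + 0x7E46 = 0x12516 → wrap carry → 0x2517
  0x2517 + 0x949F = 0x0B9B6
  0xB9B6 + 0x30A8 = 0x0EA5E
One's-complement sum = 0xEA5E.
Checksum = ~0xEA5E & 0xFFFF = 0x15A1.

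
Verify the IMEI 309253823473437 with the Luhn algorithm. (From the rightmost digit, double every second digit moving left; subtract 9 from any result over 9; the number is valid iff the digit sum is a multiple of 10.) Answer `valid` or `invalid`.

From the right, keep odd positions and double even positions (subtract 9 from any doubled value over 9):
  doubled (positions 2,4,...): 6 6 8 4 6 4 0 → sum 34
  kept (positions 1,3,...): 7 4 7 3 8 5 9 3 → sum 46
Total = 80.
80 mod 10 = 0, so the number is valid.

valid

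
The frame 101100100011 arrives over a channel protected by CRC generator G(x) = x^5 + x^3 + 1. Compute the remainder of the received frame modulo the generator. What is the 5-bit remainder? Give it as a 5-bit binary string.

00010

Modulo-2 division of 101100100011 by 101001:
  pos 0: 101100 XOR 101001 = 000101
  pos 3: 101100 XOR 101001 = 000101
  pos 6: 101011 XOR 101001 = 000010
Remainder = 00010 (nonzero — an error is detected).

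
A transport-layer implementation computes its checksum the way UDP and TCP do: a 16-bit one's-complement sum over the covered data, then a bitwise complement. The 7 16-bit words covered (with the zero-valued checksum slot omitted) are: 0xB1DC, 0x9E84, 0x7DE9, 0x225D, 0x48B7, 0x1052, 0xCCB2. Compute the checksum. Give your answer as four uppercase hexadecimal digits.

E99B

One's-complement addition (fold any carry out of bit 15 back into bit 0):
  0xB1DC + 0x9E84 = 0x15060 → wrap carry → 0x5061
  0x5061 + 0x7DE9 = 0x0CE4A
  0xCE4A + 0x225D = 0x0F0A7
  0xF0A7 + 0x48B7 = 0x1395E → wrap carry → 0x395F
  0x395F + 0x1052 = 0x049B1
  0x49B1 + 0xCCB2 = 0x11663 → wrap carry → 0x1664
One's-complement sum = 0x1664.
Checksum = ~0x1664 & 0xFFFF = 0xE99B.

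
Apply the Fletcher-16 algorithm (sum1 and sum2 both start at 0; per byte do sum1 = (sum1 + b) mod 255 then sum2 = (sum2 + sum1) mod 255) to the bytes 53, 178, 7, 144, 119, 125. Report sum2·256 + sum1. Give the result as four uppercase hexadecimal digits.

Running sums (mod 255):
  after byte 0 (53): sum1=53, sum2=53
  after byte 1 (178): sum1=231, sum2=29
  after byte 2 (7): sum1=238, sum2=12
  after byte 3 (144): sum1=127, sum2=139
  after byte 4 (119): sum1=246, sum2=130
  after byte 5 (125): sum1=116, sum2=246
Checksum = sum2·256 + sum1 = 246·256 + 116 = 63092 = 0xF674.

F674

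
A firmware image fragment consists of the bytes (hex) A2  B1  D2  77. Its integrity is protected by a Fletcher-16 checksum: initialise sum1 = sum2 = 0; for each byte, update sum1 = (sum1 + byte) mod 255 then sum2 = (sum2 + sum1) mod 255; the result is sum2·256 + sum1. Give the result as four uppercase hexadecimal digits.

BC9E

Running sums (mod 255):
  after byte 0 (A2): sum1=162, sum2=162
  after byte 1 (B1): sum1=84, sum2=246
  after byte 2 (D2): sum1=39, sum2=30
  after byte 3 (77): sum1=158, sum2=188
Checksum = sum2·256 + sum1 = 188·256 + 158 = 48286 = 0xBC9E.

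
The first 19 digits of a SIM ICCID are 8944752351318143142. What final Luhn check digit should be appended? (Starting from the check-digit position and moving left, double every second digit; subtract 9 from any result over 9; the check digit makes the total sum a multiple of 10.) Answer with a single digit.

7

Partial digits right→left: 2 4 1 3 4 1 8 1 3 1 5 3 2 5 7 4 4 9 8
Double every second digit counting from the check-digit position (so the 1st, 3rd, 5th, ... of the partial from the right).
  doubled (with −9 where >9): 4 2 8 7 6 1 4 5 8 7 → sum 52
  kept as-is: 4 3 1 1 1 3 5 4 9 → sum 31
Total = 52 + 31 = 83.
Check digit = (10 − (83 mod 10)) mod 10 = 7.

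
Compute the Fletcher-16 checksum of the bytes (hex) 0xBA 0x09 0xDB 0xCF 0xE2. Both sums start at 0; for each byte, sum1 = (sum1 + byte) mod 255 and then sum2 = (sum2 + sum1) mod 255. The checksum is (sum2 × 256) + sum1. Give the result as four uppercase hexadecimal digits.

Running sums (mod 255):
  after byte 0 (0xBA): sum1=186, sum2=186
  after byte 1 (0x09): sum1=195, sum2=126
  after byte 2 (0xDB): sum1=159, sum2=30
  after byte 3 (0xCF): sum1=111, sum2=141
  after byte 4 (0xE2): sum1=82, sum2=223
Checksum = sum2·256 + sum1 = 223·256 + 82 = 57170 = 0xDF52.

DF52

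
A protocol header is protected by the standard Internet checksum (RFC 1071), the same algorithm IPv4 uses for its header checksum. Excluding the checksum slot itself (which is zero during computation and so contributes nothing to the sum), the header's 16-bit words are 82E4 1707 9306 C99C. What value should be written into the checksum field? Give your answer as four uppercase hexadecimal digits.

One's-complement addition (fold any carry out of bit 15 back into bit 0):
  0x82E4 + 0x1707 = 0x099EB
  0x99EB + 0x9306 = 0x12CF1 → wrap carry → 0x2CF2
  0x2CF2 + 0xC99C = 0x0F68E
One's-complement sum = 0xF68E.
Checksum = ~0xF68E & 0xFFFF = 0x0971.

0971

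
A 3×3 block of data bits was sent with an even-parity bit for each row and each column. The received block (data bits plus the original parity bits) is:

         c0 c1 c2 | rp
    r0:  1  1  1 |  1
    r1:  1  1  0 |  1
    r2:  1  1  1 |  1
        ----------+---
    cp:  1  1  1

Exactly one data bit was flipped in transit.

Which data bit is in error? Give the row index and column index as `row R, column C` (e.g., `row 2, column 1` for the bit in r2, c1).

row 1, column 2

Recompute each row's even parity and compare to rp:
  r0: data parity 1, sent rp 1 → ok
  r1: data parity 0, sent rp 1 → mismatch
  r2: data parity 1, sent rp 1 → ok
Recompute each column's even parity and compare to cp:
  c0: data parity 1, sent cp 1 → ok
  c1: data parity 1, sent cp 1 → ok
  c2: data parity 0, sent cp 1 → mismatch
Exactly one row (r1) and one column (c2) fail → the flipped bit is at their intersection.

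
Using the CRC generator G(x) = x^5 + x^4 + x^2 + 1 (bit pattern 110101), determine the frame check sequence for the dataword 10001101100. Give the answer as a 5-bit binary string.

10101

Append 5 zeros: 1000110110000000. Divide by 110101 (XOR where the leading bit is 1):
  pos 0: 100011 XOR 110101 = 010110
  pos 1: 101100 XOR 110101 = 011001
  pos 2: 110011 XOR 110101 = 000110
  pos 5: 110100 XOR 110101 = 000001
  pos 10: 100000 XOR 110101 = 010101
Remainder (last 5 bits) = 10101. This is the CRC / FCS.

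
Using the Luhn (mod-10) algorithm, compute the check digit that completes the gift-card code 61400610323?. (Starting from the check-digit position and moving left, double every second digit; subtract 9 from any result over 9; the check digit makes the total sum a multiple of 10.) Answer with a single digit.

6

Partial digits right→left: 3 2 3 0 1 6 0 0 4 1 6
Double every second digit counting from the check-digit position (so the 1st, 3rd, 5th, ... of the partial from the right).
  doubled (with −9 where >9): 6 6 2 0 8 3 → sum 25
  kept as-is: 2 0 6 0 1 → sum 9
Total = 25 + 9 = 34.
Check digit = (10 − (34 mod 10)) mod 10 = 6.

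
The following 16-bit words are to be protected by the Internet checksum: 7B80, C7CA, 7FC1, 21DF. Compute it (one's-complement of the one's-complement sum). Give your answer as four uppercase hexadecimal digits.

1B14

One's-complement addition (fold any carry out of bit 15 back into bit 0):
  0x7B80 + 0xC7CA = 0x1434A → wrap carry → 0x434B
  0x434B + 0x7FC1 = 0x0C30C
  0xC30C + 0x21DF = 0x0E4EB
One's-complement sum = 0xE4EB.
Checksum = ~0xE4EB & 0xFFFF = 0x1B14.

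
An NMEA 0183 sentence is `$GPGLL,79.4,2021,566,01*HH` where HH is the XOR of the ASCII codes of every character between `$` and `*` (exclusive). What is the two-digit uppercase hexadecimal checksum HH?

XOR the ASCII codes of the payload characters:
  'G' = 0x47 → acc = 0x47
  'P' = 0x50 → acc = 0x17
  'G' = 0x47 → acc = 0x50
  'L' = 0x4C → acc = 0x1C
  'L' = 0x4C → acc = 0x50
  ',' = 0x2C → acc = 0x7C
  '7' = 0x37 → acc = 0x4B
  '9' = 0x39 → acc = 0x72
  '.' = 0x2E → acc = 0x5C
  '4' = 0x34 → acc = 0x68
  ',' = 0x2C → acc = 0x44
  '2' = 0x32 → acc = 0x76
  '0' = 0x30 → acc = 0x46
  '2' = 0x32 → acc = 0x74
  '1' = 0x31 → acc = 0x45
  ',' = 0x2C → acc = 0x69
  '5' = 0x35 → acc = 0x5C
  '6' = 0x36 → acc = 0x6A
  '6' = 0x36 → acc = 0x5C
  ',' = 0x2C → acc = 0x70
  '0' = 0x30 → acc = 0x40
  '1' = 0x31 → acc = 0x71
Checksum = 0x71.

71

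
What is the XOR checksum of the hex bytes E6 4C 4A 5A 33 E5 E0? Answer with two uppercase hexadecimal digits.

8C

XOR the bytes together:
  start with 0xE6
  0xE6 ⊕ 0x4C = 0xAA
  0xAA ⊕ 0x4A = 0xE0
  0xE0 ⊕ 0x5A = 0xBA
  0xBA ⊕ 0x33 = 0x89
  0x89 ⊕ 0xE5 = 0x6C
  0x6C ⊕ 0xE0 = 0x8C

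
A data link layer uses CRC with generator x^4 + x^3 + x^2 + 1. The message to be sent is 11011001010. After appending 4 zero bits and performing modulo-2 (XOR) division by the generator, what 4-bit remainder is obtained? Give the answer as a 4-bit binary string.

1100

Append 4 zeros: 110110010100000. Divide by 11101 (XOR where the leading bit is 1):
  pos 0: 11011 XOR 11101 = 00110
  pos 2: 11000 XOR 11101 = 00101
  pos 4: 10110 XOR 11101 = 01011
  pos 5: 10111 XOR 11101 = 01010
  pos 6: 10100 XOR 11101 = 01001
  pos 7: 10010 XOR 11101 = 01111
  pos 8: 11110 XOR 11101 = 00011
Remainder (last 4 bits) = 1100. This is the CRC / FCS.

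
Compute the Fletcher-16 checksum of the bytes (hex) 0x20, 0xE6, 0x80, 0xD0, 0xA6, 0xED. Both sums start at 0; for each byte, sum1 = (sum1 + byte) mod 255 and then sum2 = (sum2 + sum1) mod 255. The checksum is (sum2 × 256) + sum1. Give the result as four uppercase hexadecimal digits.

Running sums (mod 255):
  after byte 0 (0x20): sum1=32, sum2=32
  after byte 1 (0xE6): sum1=7, sum2=39
  after byte 2 (0x80): sum1=135, sum2=174
  after byte 3 (0xD0): sum1=88, sum2=7
  after byte 4 (0xA6): sum1=254, sum2=6
  after byte 5 (0xED): sum1=236, sum2=242
Checksum = sum2·256 + sum1 = 242·256 + 236 = 62188 = 0xF2EC.

F2EC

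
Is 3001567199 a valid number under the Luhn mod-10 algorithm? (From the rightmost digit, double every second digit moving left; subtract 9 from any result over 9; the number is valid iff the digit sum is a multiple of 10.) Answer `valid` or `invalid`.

invalid

From the right, keep odd positions and double even positions (subtract 9 from any doubled value over 9):
  doubled (positions 2,4,...): 9 5 1 0 6 → sum 21
  kept (positions 1,3,...): 9 1 6 1 0 → sum 17
Total = 38.
38 mod 10 = 8, so the number is invalid.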